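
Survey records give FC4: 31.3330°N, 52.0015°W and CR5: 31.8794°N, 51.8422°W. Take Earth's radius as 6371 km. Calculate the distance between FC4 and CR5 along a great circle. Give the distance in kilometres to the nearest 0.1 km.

62.6 km

Δφ = 0.5464°,  Δλ = 0.1593°
a = sin²(Δφ/2) + cos φ₁ cos φ₂ sin²(Δλ/2) = 0.000024
c = 2·arcsin(√a) = 0.009826 rad = 0.5630°
d = R·c = 6371 × 0.009826 = 62.6 km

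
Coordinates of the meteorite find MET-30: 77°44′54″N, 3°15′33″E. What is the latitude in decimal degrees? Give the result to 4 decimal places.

77.7483°N

77° + 44′/60 + 54″/3600 = 77 + 0.73333 + 0.01500 = 77.7483°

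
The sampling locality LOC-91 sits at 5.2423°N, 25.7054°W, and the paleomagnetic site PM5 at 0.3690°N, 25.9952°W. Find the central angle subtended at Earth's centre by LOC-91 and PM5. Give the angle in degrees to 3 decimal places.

Δφ = -4.8733°,  Δλ = -0.2898°
a = sin²(Δφ/2) + cos φ₁ cos φ₂ sin²(Δλ/2) = 0.001814
c = 2·arcsin(√a) = 0.085205 rad = 4.8819°

4.882°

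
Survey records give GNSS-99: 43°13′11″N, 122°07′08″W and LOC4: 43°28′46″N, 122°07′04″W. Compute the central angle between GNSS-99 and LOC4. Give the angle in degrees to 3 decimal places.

GNSS-99: φ = +43.21972°, λ = -122.11889°
LOC4: φ = +43.47944°, λ = -122.11778°
Δφ = 0.2597°,  Δλ = 0.0011°
a = sin²(Δφ/2) + cos φ₁ cos φ₂ sin²(Δλ/2) = 0.000005
c = 2·arcsin(√a) = 0.004533 rad = 0.2597°

0.260°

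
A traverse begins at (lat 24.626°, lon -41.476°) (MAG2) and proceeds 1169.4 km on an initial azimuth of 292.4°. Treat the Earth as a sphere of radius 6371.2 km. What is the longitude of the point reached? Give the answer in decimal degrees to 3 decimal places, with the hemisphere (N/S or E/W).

52.517°W

δ = d/R = 1169.4/6371.2 = 0.183545 rad
φ₂ = arcsin(sin φ₁ cos δ + cos φ₁ sin δ cos θ)
   = arcsin(0.41669·0.98320 + 0.90905·0.18252·0.38107) = 28.22398°
λ₂ = λ₁ + atan2(sin θ sin δ cos φ₁, cos δ − sin φ₁ sin φ₂) = -52.51717°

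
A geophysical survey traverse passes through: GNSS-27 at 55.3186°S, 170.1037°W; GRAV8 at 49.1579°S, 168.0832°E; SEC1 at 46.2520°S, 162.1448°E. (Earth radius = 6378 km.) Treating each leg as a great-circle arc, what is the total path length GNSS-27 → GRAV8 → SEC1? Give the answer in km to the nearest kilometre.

GNSS-27→GRAV8: c = 0.255325 rad, d = 1628.46 km
GRAV8→SEC1: c = 0.086196 rad, d = 549.76 km
Total = 1628.46 + 549.76 = 2178.22 km

2178 km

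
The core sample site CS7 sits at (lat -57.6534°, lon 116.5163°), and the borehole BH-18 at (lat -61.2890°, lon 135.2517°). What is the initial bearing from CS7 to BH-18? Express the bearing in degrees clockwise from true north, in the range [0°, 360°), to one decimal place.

Δλ = 18.7354°
y = sin Δλ · cos φ₂ = 0.154301
x = cos φ₁ sin φ₂ − sin φ₁ cos φ₂ cos Δλ = -0.084916
θ = atan2(y, x) = 118.8251° → 118.8251° (mod 360°)

118.8°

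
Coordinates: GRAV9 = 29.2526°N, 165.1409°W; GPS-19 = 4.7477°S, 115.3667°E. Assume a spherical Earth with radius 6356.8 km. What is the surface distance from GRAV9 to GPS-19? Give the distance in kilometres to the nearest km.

9233 km

Δφ = -34.0003°,  Δλ = -79.4924°
a = sin²(Δφ/2) + cos φ₁ cos φ₂ sin²(Δλ/2) = 0.440941
c = 2·arcsin(√a) = 1.452402 rad = 83.2165°
d = R·c = 6356.8 × 1.452402 = 9232.6 km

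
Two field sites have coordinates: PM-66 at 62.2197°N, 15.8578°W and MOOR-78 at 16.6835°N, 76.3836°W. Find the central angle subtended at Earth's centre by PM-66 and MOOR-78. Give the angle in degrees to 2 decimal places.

61.73°

Δφ = -45.5362°,  Δλ = -60.5258°
a = sin²(Δφ/2) + cos φ₁ cos φ₂ sin²(Δλ/2) = 0.263165
c = 2·arcsin(√a) = 1.077344 rad = 61.7272°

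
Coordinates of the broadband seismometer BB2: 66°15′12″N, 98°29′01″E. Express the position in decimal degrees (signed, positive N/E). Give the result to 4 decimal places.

+66.2533°, +98.4836°

lat: 66.2533° N → +66.2533°
lon: 98.4836° E → +98.4836°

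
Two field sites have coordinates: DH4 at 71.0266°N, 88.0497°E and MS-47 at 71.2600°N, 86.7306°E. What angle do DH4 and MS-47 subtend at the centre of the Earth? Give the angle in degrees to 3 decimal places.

Δφ = 0.2334°,  Δλ = -1.3191°
a = sin²(Δφ/2) + cos φ₁ cos φ₂ sin²(Δλ/2) = 0.000018
c = 2·arcsin(√a) = 0.008483 rad = 0.4860°

0.486°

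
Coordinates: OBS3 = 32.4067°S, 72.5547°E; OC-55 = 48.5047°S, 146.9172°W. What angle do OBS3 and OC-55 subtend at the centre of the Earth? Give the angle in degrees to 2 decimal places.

91.74°

Δφ = -16.0980°,  Δλ = 140.5281°
a = sin²(Δφ/2) + cos φ₁ cos φ₂ sin²(Δλ/2) = 0.515194
c = 2·arcsin(√a) = 1.601190 rad = 91.7414°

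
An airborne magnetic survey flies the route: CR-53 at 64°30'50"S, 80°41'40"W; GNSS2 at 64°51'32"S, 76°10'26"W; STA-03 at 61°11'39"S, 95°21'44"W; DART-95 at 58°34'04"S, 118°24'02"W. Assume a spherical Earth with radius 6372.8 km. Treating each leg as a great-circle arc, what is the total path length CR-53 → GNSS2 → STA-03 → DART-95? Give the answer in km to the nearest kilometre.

2575 km

CR-53: φ = -64.51389°, λ = -80.69444°
GNSS2: φ = -64.85889°, λ = -76.17389°
STA-03: φ = -61.19417°, λ = -95.36222°
DART-95: φ = -58.56778°, λ = -118.40056°
CR-53→GNSS2: c = 0.034260 rad, d = 218.33 km
GNSS2→STA-03: c = 0.164000 rad, d = 1045.14 km
STA-03→DART-95: c = 0.205747 rad, d = 1311.19 km
Total = 218.33 + 1045.14 + 1311.19 = 2574.66 km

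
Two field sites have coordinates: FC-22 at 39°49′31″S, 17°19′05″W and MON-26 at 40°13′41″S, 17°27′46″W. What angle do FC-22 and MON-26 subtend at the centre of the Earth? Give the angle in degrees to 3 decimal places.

0.418°

FC-22: φ = -39.82528°, λ = -17.31806°
MON-26: φ = -40.22806°, λ = -17.46278°
Δφ = -0.4028°,  Δλ = -0.1447°
a = sin²(Δφ/2) + cos φ₁ cos φ₂ sin²(Δλ/2) = 0.000013
c = 2·arcsin(√a) = 0.007291 rad = 0.4177°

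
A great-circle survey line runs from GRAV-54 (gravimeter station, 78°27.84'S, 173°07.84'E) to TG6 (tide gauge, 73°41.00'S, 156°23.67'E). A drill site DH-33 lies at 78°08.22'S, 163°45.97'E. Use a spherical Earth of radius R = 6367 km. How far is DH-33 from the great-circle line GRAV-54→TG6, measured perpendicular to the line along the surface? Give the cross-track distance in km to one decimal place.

126.8 km

GRAV-54: φ = -78.46400°, λ = +173.13067°
TG6: φ = -73.68333°, λ = +156.39450°
DH-33: φ = -78.13700°, λ = +163.76617°
δ₁₃ = central angle GRAV-54→DH-33 = 0.033592 rad  (haversine)
θ₁₃ = bearing GRAV-54→DH-33 = 275.164°,  θ₁₂ = bearing GRAV-54→TG6 = 311.542°
dₓₜ = R·arcsin(sin δ₁₃ · sin(θ₁₃ − θ₁₂)) = 6367·arcsin(0.03359·sin(-36.378°)) = -126.839 km
|dₓₜ| = 126.839 km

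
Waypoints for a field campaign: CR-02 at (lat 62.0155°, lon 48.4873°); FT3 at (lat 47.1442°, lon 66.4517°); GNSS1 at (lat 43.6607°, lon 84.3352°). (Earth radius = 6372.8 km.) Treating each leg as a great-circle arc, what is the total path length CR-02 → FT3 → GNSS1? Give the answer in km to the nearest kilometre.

CR-02→FT3: c = 0.314518 rad, d = 2004.36 km
FT3→GNSS1: c = 0.226858 rad, d = 1445.72 km
Total = 2004.36 + 1445.72 = 3450.08 km

3450 km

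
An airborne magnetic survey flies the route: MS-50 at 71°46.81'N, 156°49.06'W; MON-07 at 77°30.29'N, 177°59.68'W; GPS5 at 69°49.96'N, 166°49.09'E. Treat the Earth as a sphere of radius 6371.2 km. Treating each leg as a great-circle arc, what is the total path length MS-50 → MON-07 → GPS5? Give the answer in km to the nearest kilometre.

MS-50: φ = +71.78017°, λ = -156.81767°
MON-07: φ = +77.50483°, λ = -177.99467°
GPS5: φ = +69.83267°, λ = +166.81817°
MS-50→MON-07: c = 0.138353 rad, d = 881.48 km
MON-07→GPS5: c = 0.152179 rad, d = 969.56 km
Total = 881.48 + 969.56 = 1851.04 km

1851 km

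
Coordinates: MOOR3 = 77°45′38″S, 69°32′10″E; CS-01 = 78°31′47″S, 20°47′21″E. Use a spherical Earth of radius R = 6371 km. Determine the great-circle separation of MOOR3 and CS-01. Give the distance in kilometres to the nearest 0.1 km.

1084.4 km

MOOR3: φ = -77.76056°, λ = +69.53611°
CS-01: φ = -78.52972°, λ = +20.78917°
Δφ = -0.7692°,  Δλ = -48.7469°
a = sin²(Δφ/2) + cos φ₁ cos φ₂ sin²(Δλ/2) = 0.007225
c = 2·arcsin(√a) = 0.170203 rad = 9.7519°
d = R·c = 6371 × 0.170203 = 1084.4 km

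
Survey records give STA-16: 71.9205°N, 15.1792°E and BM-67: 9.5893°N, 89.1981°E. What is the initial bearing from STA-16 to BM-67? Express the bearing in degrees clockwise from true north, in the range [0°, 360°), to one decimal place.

Δλ = 74.0189°
y = sin Δλ · cos φ₂ = 0.947920
x = cos φ₁ sin φ₂ − sin φ₁ cos φ₂ cos Δλ = -0.206372
θ = atan2(y, x) = 102.2823° → 102.2823° (mod 360°)

102.3°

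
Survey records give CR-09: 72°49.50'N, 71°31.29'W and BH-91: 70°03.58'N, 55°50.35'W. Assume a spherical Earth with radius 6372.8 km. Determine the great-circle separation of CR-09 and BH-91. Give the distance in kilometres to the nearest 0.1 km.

632.0 km

CR-09: φ = +72.82500°, λ = -71.52150°
BH-91: φ = +70.05967°, λ = -55.83917°
Δφ = -2.7653°,  Δλ = 15.6823°
a = sin²(Δφ/2) + cos φ₁ cos φ₂ sin²(Δλ/2) = 0.002457
c = 2·arcsin(√a) = 0.099170 rad = 5.6820°
d = R·c = 6372.8 × 0.099170 = 632.0 km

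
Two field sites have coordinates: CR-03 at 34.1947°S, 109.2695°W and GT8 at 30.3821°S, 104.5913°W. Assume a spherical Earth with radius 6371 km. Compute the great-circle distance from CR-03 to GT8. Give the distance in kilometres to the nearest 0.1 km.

610.7 km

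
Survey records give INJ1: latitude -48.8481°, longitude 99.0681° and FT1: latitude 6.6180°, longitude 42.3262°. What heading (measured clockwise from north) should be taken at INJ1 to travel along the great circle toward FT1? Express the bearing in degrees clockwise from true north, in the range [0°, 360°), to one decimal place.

300.3°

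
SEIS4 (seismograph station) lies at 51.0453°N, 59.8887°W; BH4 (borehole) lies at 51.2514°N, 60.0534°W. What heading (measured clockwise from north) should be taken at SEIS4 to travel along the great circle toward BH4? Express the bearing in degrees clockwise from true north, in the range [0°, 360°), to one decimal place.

333.4°

Δλ = -0.1647°
y = sin Δλ · cos φ₂ = -0.001799
x = cos φ₁ sin φ₂ − sin φ₁ cos φ₂ cos Δλ = 0.003599
θ = atan2(y, x) = -26.5604° → 333.4396° (mod 360°)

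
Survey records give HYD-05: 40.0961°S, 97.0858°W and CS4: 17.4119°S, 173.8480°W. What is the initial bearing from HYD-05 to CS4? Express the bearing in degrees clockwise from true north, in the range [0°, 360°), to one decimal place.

264.6°

Δλ = -76.7622°
y = sin Δλ · cos φ₂ = -0.928824
x = cos φ₁ sin φ₂ − sin φ₁ cos φ₂ cos Δλ = -0.088178
θ = atan2(y, x) = -95.4231° → 264.5769° (mod 360°)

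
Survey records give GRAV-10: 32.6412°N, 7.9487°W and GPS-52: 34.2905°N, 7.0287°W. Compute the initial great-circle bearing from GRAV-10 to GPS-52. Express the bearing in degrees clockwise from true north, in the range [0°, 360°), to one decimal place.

24.7°

Δλ = 0.9200°
y = sin Δλ · cos φ₂ = 0.013266
x = cos φ₁ sin φ₂ − sin φ₁ cos φ₂ cos Δλ = 0.028839
θ = atan2(y, x) = 24.7018° → 24.7018° (mod 360°)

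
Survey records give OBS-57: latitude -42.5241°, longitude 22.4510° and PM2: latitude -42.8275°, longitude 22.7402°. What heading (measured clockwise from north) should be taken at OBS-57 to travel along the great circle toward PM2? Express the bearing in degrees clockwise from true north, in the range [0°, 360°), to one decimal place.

Δλ = 0.2892°
y = sin Δλ · cos φ₂ = 0.003702
x = cos φ₁ sin φ₂ − sin φ₁ cos φ₂ cos Δλ = -0.005302
θ = atan2(y, x) = 145.0755° → 145.0755° (mod 360°)

145.1°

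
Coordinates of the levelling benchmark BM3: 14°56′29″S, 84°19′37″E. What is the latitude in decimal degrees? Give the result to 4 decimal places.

14.9414°S

14° + 56′/60 + 29″/3600 = 14 + 0.93333 + 0.00806 = 14.9414°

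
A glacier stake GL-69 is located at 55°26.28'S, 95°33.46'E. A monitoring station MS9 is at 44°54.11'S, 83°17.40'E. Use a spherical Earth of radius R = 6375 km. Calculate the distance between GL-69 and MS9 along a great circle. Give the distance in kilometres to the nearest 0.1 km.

GL-69: φ = -55.43800°, λ = +95.55767°
MS9: φ = -44.90183°, λ = +83.29000°
Δφ = 10.5362°,  Δλ = -12.2677°
a = sin²(Δφ/2) + cos φ₁ cos φ₂ sin²(Δλ/2) = 0.013018
c = 2·arcsin(√a) = 0.228690 rad = 13.1030°
d = R·c = 6375 × 0.228690 = 1457.9 km

1457.9 km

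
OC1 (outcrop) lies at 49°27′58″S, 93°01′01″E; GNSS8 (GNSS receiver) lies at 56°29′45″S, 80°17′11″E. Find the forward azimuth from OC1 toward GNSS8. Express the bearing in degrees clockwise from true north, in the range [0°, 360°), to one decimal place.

OC1: φ = -49.46611°, λ = +93.01694°
GNSS8: φ = -56.49583°, λ = +80.28639°
Δλ = -12.7306°
y = sin Δλ · cos φ₂ = -0.121642
x = cos φ₁ sin φ₂ − sin φ₁ cos φ₂ cos Δλ = -0.132697
θ = atan2(y, x) = -137.4890° → 222.5110° (mod 360°)

222.5°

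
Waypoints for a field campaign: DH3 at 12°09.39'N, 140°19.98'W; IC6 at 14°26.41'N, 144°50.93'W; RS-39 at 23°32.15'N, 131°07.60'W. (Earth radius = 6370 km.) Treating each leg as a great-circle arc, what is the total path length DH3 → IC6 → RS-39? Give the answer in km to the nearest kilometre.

DH3: φ = +12.15650°, λ = -140.33300°
IC6: φ = +14.44017°, λ = -144.84883°
RS-39: φ = +23.53583°, λ = -131.12667°
DH3→IC6: c = 0.086434 rad, d = 550.59 km
IC6→RS-39: c = 0.276253 rad, d = 1759.73 km
Total = 550.59 + 1759.73 = 2310.31 km

2310 km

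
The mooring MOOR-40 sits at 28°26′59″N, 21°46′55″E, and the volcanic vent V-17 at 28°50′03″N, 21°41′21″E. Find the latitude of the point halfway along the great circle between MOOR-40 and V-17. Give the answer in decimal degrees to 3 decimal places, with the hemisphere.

MOOR-40: φ = +28.44972°, λ = +21.78194°
V-17: φ = +28.83417°, λ = +21.68917°
Bx = cos φ₂ cos Δλ = 0.876018,  By = cos φ₂ sin Δλ = -0.001419
φₘ = atan2(sin φ₁ + sin φ₂, √((cos φ₁ + Bx)² + By²)) = 28.64195°
λₘ = λ₁ + atan2(By, cos φ₁ + Bx) = 21.73564°

28.642°N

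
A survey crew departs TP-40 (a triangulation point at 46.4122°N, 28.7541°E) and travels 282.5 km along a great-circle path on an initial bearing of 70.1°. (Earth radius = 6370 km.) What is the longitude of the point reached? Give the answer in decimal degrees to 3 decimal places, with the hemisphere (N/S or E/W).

32.273°E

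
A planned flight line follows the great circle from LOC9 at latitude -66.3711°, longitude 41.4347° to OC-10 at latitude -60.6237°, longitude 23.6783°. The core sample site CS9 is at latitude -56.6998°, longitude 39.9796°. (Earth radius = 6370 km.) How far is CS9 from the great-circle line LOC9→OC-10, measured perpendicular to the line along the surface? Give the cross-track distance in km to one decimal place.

δ₁₃ = central angle LOC9→CS9 = 0.169218 rad  (haversine)
θ₁₃ = bearing LOC9→CS9 = 355.251°,  θ₁₂ = bearing LOC9→OC-10 = 297.757°
dₓₜ = R·arcsin(sin δ₁₃ · sin(θ₁₃ − θ₁₂)) = 6370·arcsin(0.16841·sin(57.494°)) = 907.784 km
|dₓₜ| = 907.784 km

907.8 km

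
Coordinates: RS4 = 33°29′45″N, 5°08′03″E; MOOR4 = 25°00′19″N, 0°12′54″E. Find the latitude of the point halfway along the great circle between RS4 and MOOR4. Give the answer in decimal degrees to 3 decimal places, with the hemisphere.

29.273°N

RS4: φ = +33.49583°, λ = +5.13417°
MOOR4: φ = +25.00528°, λ = +0.21500°
Bx = cos φ₂ cos Δλ = 0.902931,  By = cos φ₂ sin Δλ = -0.077713
φₘ = atan2(sin φ₁ + sin φ₂, √((cos φ₁ + Bx)² + By²)) = 29.27304°
λₘ = λ₁ + atan2(By, cos φ₁ + Bx) = 2.57227°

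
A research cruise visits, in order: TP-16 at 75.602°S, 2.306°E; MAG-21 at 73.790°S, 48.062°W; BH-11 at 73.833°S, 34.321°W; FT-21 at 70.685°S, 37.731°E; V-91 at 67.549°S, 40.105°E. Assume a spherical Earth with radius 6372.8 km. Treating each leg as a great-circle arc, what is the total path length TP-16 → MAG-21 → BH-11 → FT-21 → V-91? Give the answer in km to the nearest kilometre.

4547 km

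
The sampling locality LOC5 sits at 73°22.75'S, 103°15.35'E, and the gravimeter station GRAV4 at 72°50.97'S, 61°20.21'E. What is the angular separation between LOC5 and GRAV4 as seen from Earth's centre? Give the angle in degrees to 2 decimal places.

11.94°

LOC5: φ = -73.37917°, λ = +103.25583°
GRAV4: φ = -72.84950°, λ = +61.33683°
Δφ = 0.5297°,  Δλ = -41.9190°
a = sin²(Δφ/2) + cos φ₁ cos φ₂ sin²(Δλ/2) = 0.010814
c = 2·arcsin(√a) = 0.208358 rad = 11.9380°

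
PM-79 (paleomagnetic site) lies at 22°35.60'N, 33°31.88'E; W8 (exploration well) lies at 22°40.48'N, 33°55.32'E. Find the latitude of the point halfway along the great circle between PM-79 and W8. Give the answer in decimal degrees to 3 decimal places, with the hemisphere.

PM-79: φ = +22.59333°, λ = +33.53133°
W8: φ = +22.67467°, λ = +33.92200°
Bx = cos φ₂ cos Δλ = 0.922687,  By = cos φ₂ sin Δλ = 0.006291
φₘ = atan2(sin φ₁ + sin φ₂, √((cos φ₁ + Bx)² + By²)) = 22.63412°
λₘ = λ₁ + atan2(By, cos φ₁ + Bx) = 33.72661°

22.634°N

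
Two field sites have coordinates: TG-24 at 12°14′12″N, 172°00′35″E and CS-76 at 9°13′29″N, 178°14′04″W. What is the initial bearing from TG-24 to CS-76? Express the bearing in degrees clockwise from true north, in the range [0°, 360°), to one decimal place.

106.5°

TG-24: φ = +12.23667°, λ = +172.00972°
CS-76: φ = +9.22472°, λ = -178.23444°
Δλ = 9.7558°
y = sin Δλ · cos φ₂ = 0.167258
x = cos φ₁ sin φ₂ − sin φ₁ cos φ₂ cos Δλ = -0.049519
θ = atan2(y, x) = 106.4920° → 106.4920° (mod 360°)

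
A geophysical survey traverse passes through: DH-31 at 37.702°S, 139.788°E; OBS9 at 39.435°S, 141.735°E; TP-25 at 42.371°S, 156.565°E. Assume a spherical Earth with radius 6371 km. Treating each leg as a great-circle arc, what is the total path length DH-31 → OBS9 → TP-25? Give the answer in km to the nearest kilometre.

1543 km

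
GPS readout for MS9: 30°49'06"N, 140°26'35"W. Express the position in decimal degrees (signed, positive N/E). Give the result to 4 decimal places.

+30.8183°, -140.4431°

lat: 30.8183° N → +30.8183°
lon: 140.4431° W → -140.4431°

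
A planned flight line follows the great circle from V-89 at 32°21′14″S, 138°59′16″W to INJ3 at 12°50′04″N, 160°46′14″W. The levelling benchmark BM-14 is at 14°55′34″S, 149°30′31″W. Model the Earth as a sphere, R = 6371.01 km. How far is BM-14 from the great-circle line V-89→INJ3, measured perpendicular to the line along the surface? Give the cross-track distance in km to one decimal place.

111.6 km

V-89: φ = -32.35389°, λ = -138.98778°
INJ3: φ = +12.83444°, λ = -160.77056°
BM-14: φ = -14.92611°, λ = -149.50861°
δ₁₃ = central angle V-89→BM-14 = 0.347072 rad  (haversine)
θ₁₃ = bearing V-89→BM-14 = 328.755°,  θ₁₂ = bearing V-89→INJ3 = 331.707°
dₓₜ = R·arcsin(sin δ₁₃ · sin(θ₁₃ − θ₁₂)) = 6371.01·arcsin(0.34015·sin(-2.952°)) = -111.610 km
|dₓₜ| = 111.610 km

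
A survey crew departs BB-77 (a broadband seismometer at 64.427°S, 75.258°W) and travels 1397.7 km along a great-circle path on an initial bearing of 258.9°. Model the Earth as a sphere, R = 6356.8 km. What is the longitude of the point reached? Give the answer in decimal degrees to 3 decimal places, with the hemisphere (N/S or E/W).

104.430°W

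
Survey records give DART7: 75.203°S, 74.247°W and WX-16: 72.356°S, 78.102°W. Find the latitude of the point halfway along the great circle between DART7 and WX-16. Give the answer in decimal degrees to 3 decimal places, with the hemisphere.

Bx = cos φ₂ cos Δλ = 0.302416,  By = cos φ₂ sin Δλ = -0.020378
φₘ = atan2(sin φ₁ + sin φ₂, √((cos φ₁ + Bx)² + By²)) = -73.78813°
λₘ = λ₁ + atan2(By, cos φ₁ + Bx) = -76.33921°

73.788°S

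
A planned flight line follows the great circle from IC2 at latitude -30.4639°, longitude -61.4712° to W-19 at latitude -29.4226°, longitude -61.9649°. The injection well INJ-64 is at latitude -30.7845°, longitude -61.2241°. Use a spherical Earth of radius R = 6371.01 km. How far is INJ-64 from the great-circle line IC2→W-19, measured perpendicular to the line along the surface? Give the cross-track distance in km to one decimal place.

8.2 km

δ₁₃ = central angle IC2→INJ-64 = 0.006714 rad  (haversine)
θ₁₃ = bearing IC2→INJ-64 = 146.509°,  θ₁₂ = bearing IC2→W-19 = 337.542°
dₓₜ = R·arcsin(sin δ₁₃ · sin(θ₁₃ − θ₁₂)) = 6371.01·arcsin(0.00671·sin(-191.033°)) = 8.187 km
|dₓₜ| = 8.187 km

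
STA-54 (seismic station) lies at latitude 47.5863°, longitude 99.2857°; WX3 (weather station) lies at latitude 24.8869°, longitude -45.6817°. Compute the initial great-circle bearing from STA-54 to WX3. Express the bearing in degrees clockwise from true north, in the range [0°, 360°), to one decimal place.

328.0°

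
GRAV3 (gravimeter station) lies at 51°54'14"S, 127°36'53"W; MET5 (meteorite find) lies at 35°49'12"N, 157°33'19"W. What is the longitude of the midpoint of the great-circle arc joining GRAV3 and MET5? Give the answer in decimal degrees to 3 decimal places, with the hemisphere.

GRAV3: φ = -51.90389°, λ = -127.61472°
MET5: φ = +35.82000°, λ = -157.55528°
Bx = cos φ₂ cos Δλ = 0.702645,  By = cos φ₂ sin Δλ = -0.404701
φₘ = atan2(sin φ₁ + sin φ₂, √((cos φ₁ + Bx)² + By²)) = -8.31519°
λₘ = λ₁ + atan2(By, cos φ₁ + Bx) = -144.66436°

144.664°W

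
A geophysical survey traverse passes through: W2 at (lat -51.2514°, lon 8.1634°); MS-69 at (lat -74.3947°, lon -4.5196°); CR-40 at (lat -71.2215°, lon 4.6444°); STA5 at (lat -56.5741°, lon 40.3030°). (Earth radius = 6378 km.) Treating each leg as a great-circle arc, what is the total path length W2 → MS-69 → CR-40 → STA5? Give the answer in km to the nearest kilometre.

W2→MS-69: c = 0.414255 rad, d = 2642.12 km
MS-69→CR-40: c = 0.072659 rad, d = 463.42 km
CR-40→STA5: c = 0.364640 rad, d = 2325.67 km
Total = 2642.12 + 463.42 + 2325.67 = 5431.21 km

5431 km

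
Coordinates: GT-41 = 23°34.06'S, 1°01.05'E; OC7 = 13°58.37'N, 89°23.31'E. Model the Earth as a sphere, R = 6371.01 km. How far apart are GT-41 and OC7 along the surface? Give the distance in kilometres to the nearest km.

10462 km

GT-41: φ = -23.56767°, λ = +1.01750°
OC7: φ = +13.97283°, λ = +89.38850°
Δφ = 37.5405°,  Δλ = 88.3710°
a = sin²(Δφ/2) + cos φ₁ cos φ₂ sin²(Δλ/2) = 0.535629
c = 2·arcsin(√a) = 1.642115 rad = 94.0863°
d = R·c = 6371.01 × 1.642115 = 10461.9 km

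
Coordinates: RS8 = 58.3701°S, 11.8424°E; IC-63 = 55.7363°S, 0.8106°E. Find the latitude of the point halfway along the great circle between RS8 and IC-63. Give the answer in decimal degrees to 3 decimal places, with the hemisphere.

57.174°S

Bx = cos φ₂ cos Δλ = 0.552599,  By = cos φ₂ sin Δλ = -0.107733
φₘ = atan2(sin φ₁ + sin φ₂, √((cos φ₁ + Bx)² + By²)) = -57.17430°
λₘ = λ₁ + atan2(By, cos φ₁ + Bx) = 6.13024°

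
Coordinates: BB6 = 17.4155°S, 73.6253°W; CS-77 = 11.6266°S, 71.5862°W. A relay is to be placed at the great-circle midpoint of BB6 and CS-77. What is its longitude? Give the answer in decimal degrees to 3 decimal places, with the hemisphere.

72.592°W

Bx = cos φ₂ cos Δλ = 0.978862,  By = cos φ₂ sin Δλ = 0.034851
φₘ = atan2(sin φ₁ + sin φ₂, √((cos φ₁ + Bx)² + By²)) = -14.52325°
λₘ = λ₁ + atan2(By, cos φ₁ + Bx) = -72.59240°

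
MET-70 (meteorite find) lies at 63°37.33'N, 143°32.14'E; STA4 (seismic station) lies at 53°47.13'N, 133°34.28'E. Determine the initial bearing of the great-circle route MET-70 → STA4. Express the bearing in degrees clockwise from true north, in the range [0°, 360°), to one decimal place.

212.1°

MET-70: φ = +63.62217°, λ = +143.53567°
STA4: φ = +53.78550°, λ = +133.57133°
Δλ = -9.9643°
y = sin Δλ · cos φ₂ = -0.102231
x = cos φ₁ sin φ₂ − sin φ₁ cos φ₂ cos Δλ = -0.162856
θ = atan2(y, x) = -147.8820° → 212.1180° (mod 360°)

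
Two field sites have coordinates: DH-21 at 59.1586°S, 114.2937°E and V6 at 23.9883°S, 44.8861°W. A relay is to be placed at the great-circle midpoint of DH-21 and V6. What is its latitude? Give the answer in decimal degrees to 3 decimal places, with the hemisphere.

69.576°S

Bx = cos φ₂ cos Δλ = -0.853969,  By = cos φ₂ sin Δλ = -0.324737
φₘ = atan2(sin φ₁ + sin φ₂, √((cos φ₁ + Bx)² + By²)) = -69.57583°
λₘ = λ₁ + atan2(By, cos φ₁ + Bx) = -22.13131°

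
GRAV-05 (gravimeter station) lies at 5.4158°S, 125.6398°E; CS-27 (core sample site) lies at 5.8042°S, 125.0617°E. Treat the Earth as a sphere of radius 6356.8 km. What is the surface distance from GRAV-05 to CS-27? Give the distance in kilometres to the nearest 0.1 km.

Δφ = -0.3884°,  Δλ = -0.5781°
a = sin²(Δφ/2) + cos φ₁ cos φ₂ sin²(Δλ/2) = 0.000037
c = 2·arcsin(√a) = 0.012115 rad = 0.6942°
d = R·c = 6356.8 × 0.012115 = 77.0 km

77.0 km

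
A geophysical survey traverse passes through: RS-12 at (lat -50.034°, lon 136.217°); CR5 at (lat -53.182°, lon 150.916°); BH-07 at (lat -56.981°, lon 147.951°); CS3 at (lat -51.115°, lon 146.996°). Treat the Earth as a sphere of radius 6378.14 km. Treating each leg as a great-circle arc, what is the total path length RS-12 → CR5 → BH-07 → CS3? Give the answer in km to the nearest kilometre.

RS-12→CR5: c = 0.168169 rad, d = 1072.60 km
CR5→BH-07: c = 0.072604 rad, d = 463.08 km
BH-07→CS3: c = 0.102845 rad, d = 655.96 km
Total = 1072.60 + 463.08 + 655.96 = 2191.64 km

2192 km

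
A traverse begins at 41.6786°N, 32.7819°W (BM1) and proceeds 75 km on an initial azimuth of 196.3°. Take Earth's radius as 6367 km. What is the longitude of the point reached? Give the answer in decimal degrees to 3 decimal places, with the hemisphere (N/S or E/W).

33.033°W

δ = d/R = 75/6367 = 0.011779 rad
φ₂ = arcsin(sin φ₁ cos δ + cos φ₁ sin δ cos θ)
   = arcsin(0.66495·0.99993 + 0.74689·0.01178·-0.95981) = 41.03054°
λ₂ = λ₁ + atan2(sin θ sin δ cos φ₁, cos δ − sin φ₁ sin φ₂) = -33.03300°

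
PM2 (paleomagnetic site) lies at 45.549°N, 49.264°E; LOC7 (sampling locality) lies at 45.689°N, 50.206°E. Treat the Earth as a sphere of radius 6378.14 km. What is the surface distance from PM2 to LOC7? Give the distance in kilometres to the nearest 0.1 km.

75.0 km

Δφ = 0.1400°,  Δλ = 0.9420°
a = sin²(Δφ/2) + cos φ₁ cos φ₂ sin²(Δλ/2) = 0.000035
c = 2·arcsin(√a) = 0.011756 rad = 0.6736°
d = R·c = 6378.14 × 0.011756 = 75.0 km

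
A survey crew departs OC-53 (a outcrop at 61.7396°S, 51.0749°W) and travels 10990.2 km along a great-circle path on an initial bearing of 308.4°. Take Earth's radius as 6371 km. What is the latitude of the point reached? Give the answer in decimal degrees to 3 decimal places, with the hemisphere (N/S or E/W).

25.209°N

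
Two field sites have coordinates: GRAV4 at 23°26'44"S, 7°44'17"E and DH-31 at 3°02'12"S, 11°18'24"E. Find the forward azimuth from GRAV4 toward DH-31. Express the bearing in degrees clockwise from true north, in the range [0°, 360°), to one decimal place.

10.1°

GRAV4: φ = -23.44556°, λ = +7.73806°
DH-31: φ = -3.03667°, λ = +11.30667°
Δλ = 3.5686°
y = sin Δλ · cos φ₂ = 0.062156
x = cos φ₁ sin φ₂ − sin φ₁ cos φ₂ cos Δλ = 0.347947
θ = atan2(y, x) = 10.1283° → 10.1283° (mod 360°)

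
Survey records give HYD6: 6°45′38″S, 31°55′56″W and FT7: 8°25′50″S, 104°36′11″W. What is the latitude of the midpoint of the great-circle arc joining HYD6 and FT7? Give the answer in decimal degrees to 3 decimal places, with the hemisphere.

9.399°S

HYD6: φ = -6.76056°, λ = -31.93222°
FT7: φ = -8.43056°, λ = -104.60306°
Bx = cos φ₂ cos Δλ = 0.294642,  By = cos φ₂ sin Δλ = -0.944294
φₘ = atan2(sin φ₁ + sin φ₂, √((cos φ₁ + Bx)² + By²)) = -9.39927°
λₘ = λ₁ + atan2(By, cos φ₁ + Bx) = -68.18573°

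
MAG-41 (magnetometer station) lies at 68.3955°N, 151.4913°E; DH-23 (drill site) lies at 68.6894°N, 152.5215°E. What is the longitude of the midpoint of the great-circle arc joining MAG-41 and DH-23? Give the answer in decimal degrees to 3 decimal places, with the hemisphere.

152.003°E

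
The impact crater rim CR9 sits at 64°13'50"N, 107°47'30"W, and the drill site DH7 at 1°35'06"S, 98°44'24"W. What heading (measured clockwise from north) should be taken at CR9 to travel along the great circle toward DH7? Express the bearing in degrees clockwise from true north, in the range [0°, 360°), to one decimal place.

CR9: φ = +64.23056°, λ = -107.79167°
DH7: φ = -1.58500°, λ = -98.74000°
Δλ = 9.0517°
y = sin Δλ · cos φ₂ = 0.157265
x = cos φ₁ sin φ₂ − sin φ₁ cos φ₂ cos Δλ = -0.901021
θ = atan2(y, x) = 170.0993° → 170.0993° (mod 360°)

170.1°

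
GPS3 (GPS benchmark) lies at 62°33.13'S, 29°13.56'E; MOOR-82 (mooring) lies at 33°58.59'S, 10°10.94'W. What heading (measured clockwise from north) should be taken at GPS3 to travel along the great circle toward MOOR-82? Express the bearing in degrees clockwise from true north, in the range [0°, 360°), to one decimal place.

300.6°

GPS3: φ = -62.55217°, λ = +29.22600°
MOOR-82: φ = -33.97650°, λ = -10.18233°
Δλ = -39.4083°
y = sin Δλ · cos φ₂ = -0.526454
x = cos φ₁ sin φ₂ − sin φ₁ cos φ₂ cos Δλ = 0.311002
θ = atan2(y, x) = -59.4276° → 300.5724° (mod 360°)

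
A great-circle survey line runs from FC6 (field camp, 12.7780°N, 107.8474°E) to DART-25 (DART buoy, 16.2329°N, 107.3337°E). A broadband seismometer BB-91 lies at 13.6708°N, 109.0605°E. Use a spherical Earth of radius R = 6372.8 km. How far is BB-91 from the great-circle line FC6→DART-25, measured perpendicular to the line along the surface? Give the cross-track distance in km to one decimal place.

143.9 km

δ₁₃ = central angle FC6→BB-91 = 0.025838 rad  (haversine)
θ₁₃ = bearing FC6→BB-91 = 52.773°,  θ₁₂ = bearing FC6→DART-25 = 351.872°
dₓₜ = R·arcsin(sin δ₁₃ · sin(θ₁₃ − θ₁₂)) = 6372.8·arcsin(0.02584·sin(-299.099°)) = 143.875 km
|dₓₜ| = 143.875 km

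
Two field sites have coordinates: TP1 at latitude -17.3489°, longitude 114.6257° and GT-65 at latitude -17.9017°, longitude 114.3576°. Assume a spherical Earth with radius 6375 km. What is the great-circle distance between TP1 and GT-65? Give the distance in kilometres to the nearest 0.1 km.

67.8 km

Δφ = -0.5528°,  Δλ = -0.2681°
a = sin²(Δφ/2) + cos φ₁ cos φ₂ sin²(Δλ/2) = 0.000028
c = 2·arcsin(√a) = 0.010629 rad = 0.6090°
d = R·c = 6375 × 0.010629 = 67.8 km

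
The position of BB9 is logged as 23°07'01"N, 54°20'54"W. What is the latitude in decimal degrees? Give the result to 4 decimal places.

23° + 7′/60 + 1″/3600 = 23 + 0.11667 + 0.00028 = 23.1169°

23.1169°N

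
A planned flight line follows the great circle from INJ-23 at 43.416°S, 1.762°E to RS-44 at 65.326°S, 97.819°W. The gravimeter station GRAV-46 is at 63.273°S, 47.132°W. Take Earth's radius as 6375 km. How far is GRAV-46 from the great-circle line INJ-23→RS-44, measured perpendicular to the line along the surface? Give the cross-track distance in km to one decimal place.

δ₁₃ = central angle INJ-23→GRAV-46 = 0.594124 rad  (haversine)
θ₁₃ = bearing INJ-23→GRAV-46 = 217.256°,  θ₁₂ = bearing INJ-23→RS-44 = 210.180°
dₓₜ = R·arcsin(sin δ₁₃ · sin(θ₁₃ − θ₁₂)) = 6375·arcsin(0.55978·sin(7.075°)) = 439.913 km
|dₓₜ| = 439.913 km

439.9 km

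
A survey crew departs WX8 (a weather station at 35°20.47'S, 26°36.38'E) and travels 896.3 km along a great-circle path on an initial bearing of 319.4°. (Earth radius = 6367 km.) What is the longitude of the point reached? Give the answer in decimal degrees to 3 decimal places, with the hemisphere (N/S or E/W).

20.610°E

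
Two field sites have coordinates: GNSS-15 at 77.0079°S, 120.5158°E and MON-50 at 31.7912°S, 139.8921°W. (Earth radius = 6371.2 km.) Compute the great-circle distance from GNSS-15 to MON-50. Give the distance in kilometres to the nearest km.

6807 km

Δφ = 45.2167°,  Δλ = 99.5921°
a = sin²(Δφ/2) + cos φ₁ cos φ₂ sin²(Δλ/2) = 0.259251
c = 2·arcsin(√a) = 1.068434 rad = 61.2167°
d = R·c = 6371.2 × 1.068434 = 6807.2 km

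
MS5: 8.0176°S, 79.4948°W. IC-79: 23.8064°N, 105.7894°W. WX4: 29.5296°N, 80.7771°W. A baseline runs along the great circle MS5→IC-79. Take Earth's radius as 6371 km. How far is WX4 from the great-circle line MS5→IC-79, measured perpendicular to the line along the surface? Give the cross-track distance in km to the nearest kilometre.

2360 km

δ₁₃ = central angle MS5→WX4 = 0.655676 rad  (haversine)
θ₁₃ = bearing MS5→WX4 = 358.170°,  θ₁₂ = bearing MS5→IC-79 = 321.750°
dₓₜ = R·arcsin(sin δ₁₃ · sin(θ₁₃ − θ₁₂)) = 6371·arcsin(0.60970·sin(36.420°)) = 2359.747 km
|dₓₜ| = 2359.747 km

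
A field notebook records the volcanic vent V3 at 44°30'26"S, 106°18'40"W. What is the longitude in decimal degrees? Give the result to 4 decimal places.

106.3111°W

106° + 18′/60 + 40″/3600 = 106 + 0.30000 + 0.01111 = 106.3111°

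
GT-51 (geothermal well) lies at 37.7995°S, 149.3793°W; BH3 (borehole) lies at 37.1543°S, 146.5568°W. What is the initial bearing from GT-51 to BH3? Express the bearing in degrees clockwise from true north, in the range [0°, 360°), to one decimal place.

74.8°

Δλ = 2.8225°
y = sin Δλ · cos φ₂ = 0.039246
x = cos φ₁ sin φ₂ − sin φ₁ cos φ₂ cos Δλ = 0.010668
θ = atan2(y, x) = 74.7932° → 74.7932° (mod 360°)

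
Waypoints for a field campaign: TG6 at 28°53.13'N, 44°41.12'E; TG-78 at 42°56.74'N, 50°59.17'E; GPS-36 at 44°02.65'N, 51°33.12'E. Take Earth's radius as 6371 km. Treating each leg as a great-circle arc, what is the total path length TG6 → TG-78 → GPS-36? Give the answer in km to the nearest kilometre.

1792 km

TG6: φ = +28.88550°, λ = +44.68533°
TG-78: φ = +42.94567°, λ = +50.98617°
GPS-36: φ = +44.04417°, λ = +51.55200°
TG6→TG-78: c = 0.260856 rad, d = 1661.91 km
TG-78→GPS-36: c = 0.020467 rad, d = 130.40 km
Total = 1661.91 + 130.40 = 1792.31 km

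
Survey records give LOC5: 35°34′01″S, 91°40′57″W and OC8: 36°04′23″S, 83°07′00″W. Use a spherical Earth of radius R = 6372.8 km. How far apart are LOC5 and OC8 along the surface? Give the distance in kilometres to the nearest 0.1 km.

774.3 km

LOC5: φ = -35.56694°, λ = -91.68250°
OC8: φ = -36.07306°, λ = -83.11667°
Δφ = -0.5061°,  Δλ = 8.5658°
a = sin²(Δφ/2) + cos φ₁ cos φ₂ sin²(Δλ/2) = 0.003686
c = 2·arcsin(√a) = 0.121507 rad = 6.9618°
d = R·c = 6372.8 × 0.121507 = 774.3 km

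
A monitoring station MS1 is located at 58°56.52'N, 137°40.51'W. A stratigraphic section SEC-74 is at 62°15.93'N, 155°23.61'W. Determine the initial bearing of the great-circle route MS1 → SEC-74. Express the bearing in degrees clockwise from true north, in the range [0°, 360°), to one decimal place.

MS1: φ = +58.94200°, λ = -137.67517°
SEC-74: φ = +62.26550°, λ = -155.39350°
Δλ = -17.7183°
y = sin Δλ · cos φ₂ = -0.141631
x = cos φ₁ sin φ₂ − sin φ₁ cos φ₂ cos Δλ = 0.076884
θ = atan2(y, x) = -61.5047° → 298.4953° (mod 360°)

298.5°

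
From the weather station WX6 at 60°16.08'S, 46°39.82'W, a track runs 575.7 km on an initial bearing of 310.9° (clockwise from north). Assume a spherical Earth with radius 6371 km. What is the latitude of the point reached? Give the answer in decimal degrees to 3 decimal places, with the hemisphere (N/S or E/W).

56.669°S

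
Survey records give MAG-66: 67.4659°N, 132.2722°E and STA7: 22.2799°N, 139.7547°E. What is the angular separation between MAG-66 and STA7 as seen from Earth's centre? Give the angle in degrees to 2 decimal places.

Δφ = -45.1860°,  Δλ = 7.4825°
a = sin²(Δφ/2) + cos φ₁ cos φ₂ sin²(Δλ/2) = 0.149106
c = 2·arcsin(√a) = 0.792892 rad = 45.4294°

45.43°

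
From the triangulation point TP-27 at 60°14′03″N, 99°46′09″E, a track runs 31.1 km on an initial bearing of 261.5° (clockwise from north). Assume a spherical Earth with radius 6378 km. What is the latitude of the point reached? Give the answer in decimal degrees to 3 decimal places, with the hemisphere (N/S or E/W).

60.192°N

TP-27: φ = +60.23417°, λ = +99.76917°
δ = d/R = 31.1/6378 = 0.004876 rad
φ₂ = arcsin(sin φ₁ cos δ + cos φ₁ sin δ cos θ)
   = arcsin(0.86806·0.99999 + 0.49646·0.00488·-0.14781) = 60.19171°
λ₂ = λ₁ + atan2(sin θ sin δ cos φ₁, cos δ − sin φ₁ sin φ₂) = 99.21331°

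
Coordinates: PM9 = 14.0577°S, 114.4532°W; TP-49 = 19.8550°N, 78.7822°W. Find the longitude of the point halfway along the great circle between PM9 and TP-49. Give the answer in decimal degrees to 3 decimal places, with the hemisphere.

Bx = cos φ₂ cos Δλ = 0.764087,  By = cos φ₂ sin Δλ = 0.548466
φₘ = atan2(sin φ₁ + sin φ₂, √((cos φ₁ + Bx)² + By²)) = 3.04469°
λₘ = λ₁ + atan2(By, cos φ₁ + Bx) = -96.90230°

96.902°W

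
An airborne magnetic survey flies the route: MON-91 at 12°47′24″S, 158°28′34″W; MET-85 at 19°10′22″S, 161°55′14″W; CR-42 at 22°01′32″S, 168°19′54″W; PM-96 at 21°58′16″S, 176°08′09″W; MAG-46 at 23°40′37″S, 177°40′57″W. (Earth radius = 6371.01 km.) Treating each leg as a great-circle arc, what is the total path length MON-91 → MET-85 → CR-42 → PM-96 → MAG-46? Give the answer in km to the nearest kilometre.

2590 km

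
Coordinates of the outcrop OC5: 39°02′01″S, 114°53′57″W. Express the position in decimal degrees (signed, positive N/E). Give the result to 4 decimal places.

lat: 39.0336° S → -39.0336°
lon: 114.8992° W → -114.8992°

-39.0336°, -114.8992°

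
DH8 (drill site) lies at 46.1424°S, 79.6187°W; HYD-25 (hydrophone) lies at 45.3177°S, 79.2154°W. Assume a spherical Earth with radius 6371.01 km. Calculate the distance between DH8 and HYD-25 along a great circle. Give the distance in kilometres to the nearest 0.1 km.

96.9 km

Δφ = 0.8247°,  Δλ = 0.4033°
a = sin²(Δφ/2) + cos φ₁ cos φ₂ sin²(Δλ/2) = 0.000058
c = 2·arcsin(√a) = 0.015209 rad = 0.8714°
d = R·c = 6371.01 × 0.015209 = 96.9 km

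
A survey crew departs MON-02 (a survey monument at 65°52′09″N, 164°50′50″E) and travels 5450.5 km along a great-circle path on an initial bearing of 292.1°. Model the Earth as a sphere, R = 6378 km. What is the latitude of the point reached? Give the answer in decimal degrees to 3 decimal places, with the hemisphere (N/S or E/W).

MON-02: φ = +65.86917°, λ = +164.84722°
δ = d/R = 5450.5/6378 = 0.854578 rad
φ₂ = arcsin(sin φ₁ cos δ + cos φ₁ sin δ cos θ)
   = arcsin(0.91261·0.65654 + 0.40882·0.75429·0.37622) = 45.65809°
λ₂ = λ₁ + atan2(sin θ sin δ cos φ₁, cos δ − sin φ₁ sin φ₂) = 75.61956°

45.658°N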